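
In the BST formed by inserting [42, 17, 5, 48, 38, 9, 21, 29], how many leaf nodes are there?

Tree built from: [42, 17, 5, 48, 38, 9, 21, 29]
Tree (level-order array): [42, 17, 48, 5, 38, None, None, None, 9, 21, None, None, None, None, 29]
Rule: A leaf has 0 children.
Per-node child counts:
  node 42: 2 child(ren)
  node 17: 2 child(ren)
  node 5: 1 child(ren)
  node 9: 0 child(ren)
  node 38: 1 child(ren)
  node 21: 1 child(ren)
  node 29: 0 child(ren)
  node 48: 0 child(ren)
Matching nodes: [9, 29, 48]
Count of leaf nodes: 3


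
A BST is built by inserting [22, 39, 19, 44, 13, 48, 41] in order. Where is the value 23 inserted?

Starting tree (level order): [22, 19, 39, 13, None, None, 44, None, None, 41, 48]
Insertion path: 22 -> 39
Result: insert 23 as left child of 39
Final tree (level order): [22, 19, 39, 13, None, 23, 44, None, None, None, None, 41, 48]


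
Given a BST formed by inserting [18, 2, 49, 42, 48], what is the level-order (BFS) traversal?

Tree insertion order: [18, 2, 49, 42, 48]
Tree (level-order array): [18, 2, 49, None, None, 42, None, None, 48]
BFS from the root, enqueuing left then right child of each popped node:
  queue [18] -> pop 18, enqueue [2, 49], visited so far: [18]
  queue [2, 49] -> pop 2, enqueue [none], visited so far: [18, 2]
  queue [49] -> pop 49, enqueue [42], visited so far: [18, 2, 49]
  queue [42] -> pop 42, enqueue [48], visited so far: [18, 2, 49, 42]
  queue [48] -> pop 48, enqueue [none], visited so far: [18, 2, 49, 42, 48]
Result: [18, 2, 49, 42, 48]


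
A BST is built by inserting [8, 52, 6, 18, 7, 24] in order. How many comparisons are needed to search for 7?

Search path for 7: 8 -> 6 -> 7
Found: True
Comparisons: 3


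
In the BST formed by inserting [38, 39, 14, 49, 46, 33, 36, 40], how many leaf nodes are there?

Tree built from: [38, 39, 14, 49, 46, 33, 36, 40]
Tree (level-order array): [38, 14, 39, None, 33, None, 49, None, 36, 46, None, None, None, 40]
Rule: A leaf has 0 children.
Per-node child counts:
  node 38: 2 child(ren)
  node 14: 1 child(ren)
  node 33: 1 child(ren)
  node 36: 0 child(ren)
  node 39: 1 child(ren)
  node 49: 1 child(ren)
  node 46: 1 child(ren)
  node 40: 0 child(ren)
Matching nodes: [36, 40]
Count of leaf nodes: 2


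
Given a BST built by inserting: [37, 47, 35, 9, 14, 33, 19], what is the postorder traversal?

Tree insertion order: [37, 47, 35, 9, 14, 33, 19]
Tree (level-order array): [37, 35, 47, 9, None, None, None, None, 14, None, 33, 19]
Postorder traversal: [19, 33, 14, 9, 35, 47, 37]


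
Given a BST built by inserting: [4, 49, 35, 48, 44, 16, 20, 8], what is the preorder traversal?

Tree insertion order: [4, 49, 35, 48, 44, 16, 20, 8]
Tree (level-order array): [4, None, 49, 35, None, 16, 48, 8, 20, 44]
Preorder traversal: [4, 49, 35, 16, 8, 20, 48, 44]


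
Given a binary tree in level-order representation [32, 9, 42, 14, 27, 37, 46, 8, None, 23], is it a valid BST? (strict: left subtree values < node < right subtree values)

Level-order array: [32, 9, 42, 14, 27, 37, 46, 8, None, 23]
Validate using subtree bounds (lo, hi): at each node, require lo < value < hi,
then recurse left with hi=value and right with lo=value.
Preorder trace (stopping at first violation):
  at node 32 with bounds (-inf, +inf): OK
  at node 9 with bounds (-inf, 32): OK
  at node 14 with bounds (-inf, 9): VIOLATION
Node 14 violates its bound: not (-inf < 14 < 9).
Result: Not a valid BST


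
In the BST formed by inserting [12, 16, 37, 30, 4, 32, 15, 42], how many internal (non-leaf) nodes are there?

Tree built from: [12, 16, 37, 30, 4, 32, 15, 42]
Tree (level-order array): [12, 4, 16, None, None, 15, 37, None, None, 30, 42, None, 32]
Rule: An internal node has at least one child.
Per-node child counts:
  node 12: 2 child(ren)
  node 4: 0 child(ren)
  node 16: 2 child(ren)
  node 15: 0 child(ren)
  node 37: 2 child(ren)
  node 30: 1 child(ren)
  node 32: 0 child(ren)
  node 42: 0 child(ren)
Matching nodes: [12, 16, 37, 30]
Count of internal (non-leaf) nodes: 4


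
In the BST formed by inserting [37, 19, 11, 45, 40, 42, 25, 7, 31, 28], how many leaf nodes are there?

Tree built from: [37, 19, 11, 45, 40, 42, 25, 7, 31, 28]
Tree (level-order array): [37, 19, 45, 11, 25, 40, None, 7, None, None, 31, None, 42, None, None, 28]
Rule: A leaf has 0 children.
Per-node child counts:
  node 37: 2 child(ren)
  node 19: 2 child(ren)
  node 11: 1 child(ren)
  node 7: 0 child(ren)
  node 25: 1 child(ren)
  node 31: 1 child(ren)
  node 28: 0 child(ren)
  node 45: 1 child(ren)
  node 40: 1 child(ren)
  node 42: 0 child(ren)
Matching nodes: [7, 28, 42]
Count of leaf nodes: 3


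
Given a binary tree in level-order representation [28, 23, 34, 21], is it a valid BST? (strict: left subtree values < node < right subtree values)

Level-order array: [28, 23, 34, 21]
Validate using subtree bounds (lo, hi): at each node, require lo < value < hi,
then recurse left with hi=value and right with lo=value.
Preorder trace (stopping at first violation):
  at node 28 with bounds (-inf, +inf): OK
  at node 23 with bounds (-inf, 28): OK
  at node 21 with bounds (-inf, 23): OK
  at node 34 with bounds (28, +inf): OK
No violation found at any node.
Result: Valid BST


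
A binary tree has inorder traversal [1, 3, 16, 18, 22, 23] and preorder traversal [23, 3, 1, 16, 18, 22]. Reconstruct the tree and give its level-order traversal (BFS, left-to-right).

Inorder:  [1, 3, 16, 18, 22, 23]
Preorder: [23, 3, 1, 16, 18, 22]
Algorithm: preorder visits root first, so consume preorder in order;
for each root, split the current inorder slice at that value into
left-subtree inorder and right-subtree inorder, then recurse.
Recursive splits:
  root=23; inorder splits into left=[1, 3, 16, 18, 22], right=[]
  root=3; inorder splits into left=[1], right=[16, 18, 22]
  root=1; inorder splits into left=[], right=[]
  root=16; inorder splits into left=[], right=[18, 22]
  root=18; inorder splits into left=[], right=[22]
  root=22; inorder splits into left=[], right=[]
Reconstructed level-order: [23, 3, 1, 16, 18, 22]


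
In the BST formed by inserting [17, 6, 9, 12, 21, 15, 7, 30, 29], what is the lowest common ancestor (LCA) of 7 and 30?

Tree insertion order: [17, 6, 9, 12, 21, 15, 7, 30, 29]
Tree (level-order array): [17, 6, 21, None, 9, None, 30, 7, 12, 29, None, None, None, None, 15]
In a BST, the LCA of p=7, q=30 is the first node v on the
root-to-leaf path with p <= v <= q (go left if both < v, right if both > v).
Walk from root:
  at 17: 7 <= 17 <= 30, this is the LCA
LCA = 17


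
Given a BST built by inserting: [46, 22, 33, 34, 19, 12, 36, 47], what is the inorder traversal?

Tree insertion order: [46, 22, 33, 34, 19, 12, 36, 47]
Tree (level-order array): [46, 22, 47, 19, 33, None, None, 12, None, None, 34, None, None, None, 36]
Inorder traversal: [12, 19, 22, 33, 34, 36, 46, 47]


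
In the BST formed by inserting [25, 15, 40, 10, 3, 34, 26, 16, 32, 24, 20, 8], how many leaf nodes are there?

Tree built from: [25, 15, 40, 10, 3, 34, 26, 16, 32, 24, 20, 8]
Tree (level-order array): [25, 15, 40, 10, 16, 34, None, 3, None, None, 24, 26, None, None, 8, 20, None, None, 32]
Rule: A leaf has 0 children.
Per-node child counts:
  node 25: 2 child(ren)
  node 15: 2 child(ren)
  node 10: 1 child(ren)
  node 3: 1 child(ren)
  node 8: 0 child(ren)
  node 16: 1 child(ren)
  node 24: 1 child(ren)
  node 20: 0 child(ren)
  node 40: 1 child(ren)
  node 34: 1 child(ren)
  node 26: 1 child(ren)
  node 32: 0 child(ren)
Matching nodes: [8, 20, 32]
Count of leaf nodes: 3


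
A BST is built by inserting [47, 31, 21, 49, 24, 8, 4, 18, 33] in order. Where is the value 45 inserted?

Starting tree (level order): [47, 31, 49, 21, 33, None, None, 8, 24, None, None, 4, 18]
Insertion path: 47 -> 31 -> 33
Result: insert 45 as right child of 33
Final tree (level order): [47, 31, 49, 21, 33, None, None, 8, 24, None, 45, 4, 18]


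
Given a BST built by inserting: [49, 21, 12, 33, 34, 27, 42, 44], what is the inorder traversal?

Tree insertion order: [49, 21, 12, 33, 34, 27, 42, 44]
Tree (level-order array): [49, 21, None, 12, 33, None, None, 27, 34, None, None, None, 42, None, 44]
Inorder traversal: [12, 21, 27, 33, 34, 42, 44, 49]


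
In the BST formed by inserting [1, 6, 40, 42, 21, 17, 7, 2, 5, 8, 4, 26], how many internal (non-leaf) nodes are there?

Tree built from: [1, 6, 40, 42, 21, 17, 7, 2, 5, 8, 4, 26]
Tree (level-order array): [1, None, 6, 2, 40, None, 5, 21, 42, 4, None, 17, 26, None, None, None, None, 7, None, None, None, None, 8]
Rule: An internal node has at least one child.
Per-node child counts:
  node 1: 1 child(ren)
  node 6: 2 child(ren)
  node 2: 1 child(ren)
  node 5: 1 child(ren)
  node 4: 0 child(ren)
  node 40: 2 child(ren)
  node 21: 2 child(ren)
  node 17: 1 child(ren)
  node 7: 1 child(ren)
  node 8: 0 child(ren)
  node 26: 0 child(ren)
  node 42: 0 child(ren)
Matching nodes: [1, 6, 2, 5, 40, 21, 17, 7]
Count of internal (non-leaf) nodes: 8


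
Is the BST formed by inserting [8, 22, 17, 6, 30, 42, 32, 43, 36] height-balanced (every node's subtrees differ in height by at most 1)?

Tree (level-order array): [8, 6, 22, None, None, 17, 30, None, None, None, 42, 32, 43, None, 36]
Definition: a tree is height-balanced if, at every node, |h(left) - h(right)| <= 1 (empty subtree has height -1).
Bottom-up per-node check:
  node 6: h_left=-1, h_right=-1, diff=0 [OK], height=0
  node 17: h_left=-1, h_right=-1, diff=0 [OK], height=0
  node 36: h_left=-1, h_right=-1, diff=0 [OK], height=0
  node 32: h_left=-1, h_right=0, diff=1 [OK], height=1
  node 43: h_left=-1, h_right=-1, diff=0 [OK], height=0
  node 42: h_left=1, h_right=0, diff=1 [OK], height=2
  node 30: h_left=-1, h_right=2, diff=3 [FAIL (|-1-2|=3 > 1)], height=3
  node 22: h_left=0, h_right=3, diff=3 [FAIL (|0-3|=3 > 1)], height=4
  node 8: h_left=0, h_right=4, diff=4 [FAIL (|0-4|=4 > 1)], height=5
Node 30 violates the condition: |-1 - 2| = 3 > 1.
Result: Not balanced


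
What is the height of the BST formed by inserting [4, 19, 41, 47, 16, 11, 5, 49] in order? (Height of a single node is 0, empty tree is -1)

Insertion order: [4, 19, 41, 47, 16, 11, 5, 49]
Tree (level-order array): [4, None, 19, 16, 41, 11, None, None, 47, 5, None, None, 49]
Compute height bottom-up (empty subtree = -1):
  height(5) = 1 + max(-1, -1) = 0
  height(11) = 1 + max(0, -1) = 1
  height(16) = 1 + max(1, -1) = 2
  height(49) = 1 + max(-1, -1) = 0
  height(47) = 1 + max(-1, 0) = 1
  height(41) = 1 + max(-1, 1) = 2
  height(19) = 1 + max(2, 2) = 3
  height(4) = 1 + max(-1, 3) = 4
Height = 4


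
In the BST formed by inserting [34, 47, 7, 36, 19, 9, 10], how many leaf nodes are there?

Tree built from: [34, 47, 7, 36, 19, 9, 10]
Tree (level-order array): [34, 7, 47, None, 19, 36, None, 9, None, None, None, None, 10]
Rule: A leaf has 0 children.
Per-node child counts:
  node 34: 2 child(ren)
  node 7: 1 child(ren)
  node 19: 1 child(ren)
  node 9: 1 child(ren)
  node 10: 0 child(ren)
  node 47: 1 child(ren)
  node 36: 0 child(ren)
Matching nodes: [10, 36]
Count of leaf nodes: 2


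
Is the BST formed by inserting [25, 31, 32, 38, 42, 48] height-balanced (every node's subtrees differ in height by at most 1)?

Tree (level-order array): [25, None, 31, None, 32, None, 38, None, 42, None, 48]
Definition: a tree is height-balanced if, at every node, |h(left) - h(right)| <= 1 (empty subtree has height -1).
Bottom-up per-node check:
  node 48: h_left=-1, h_right=-1, diff=0 [OK], height=0
  node 42: h_left=-1, h_right=0, diff=1 [OK], height=1
  node 38: h_left=-1, h_right=1, diff=2 [FAIL (|-1-1|=2 > 1)], height=2
  node 32: h_left=-1, h_right=2, diff=3 [FAIL (|-1-2|=3 > 1)], height=3
  node 31: h_left=-1, h_right=3, diff=4 [FAIL (|-1-3|=4 > 1)], height=4
  node 25: h_left=-1, h_right=4, diff=5 [FAIL (|-1-4|=5 > 1)], height=5
Node 38 violates the condition: |-1 - 1| = 2 > 1.
Result: Not balanced


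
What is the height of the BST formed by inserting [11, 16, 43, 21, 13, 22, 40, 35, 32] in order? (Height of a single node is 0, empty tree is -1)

Insertion order: [11, 16, 43, 21, 13, 22, 40, 35, 32]
Tree (level-order array): [11, None, 16, 13, 43, None, None, 21, None, None, 22, None, 40, 35, None, 32]
Compute height bottom-up (empty subtree = -1):
  height(13) = 1 + max(-1, -1) = 0
  height(32) = 1 + max(-1, -1) = 0
  height(35) = 1 + max(0, -1) = 1
  height(40) = 1 + max(1, -1) = 2
  height(22) = 1 + max(-1, 2) = 3
  height(21) = 1 + max(-1, 3) = 4
  height(43) = 1 + max(4, -1) = 5
  height(16) = 1 + max(0, 5) = 6
  height(11) = 1 + max(-1, 6) = 7
Height = 7


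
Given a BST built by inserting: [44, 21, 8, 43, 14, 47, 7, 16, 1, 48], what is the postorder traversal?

Tree insertion order: [44, 21, 8, 43, 14, 47, 7, 16, 1, 48]
Tree (level-order array): [44, 21, 47, 8, 43, None, 48, 7, 14, None, None, None, None, 1, None, None, 16]
Postorder traversal: [1, 7, 16, 14, 8, 43, 21, 48, 47, 44]


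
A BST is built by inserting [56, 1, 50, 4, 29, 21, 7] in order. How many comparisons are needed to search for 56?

Search path for 56: 56
Found: True
Comparisons: 1


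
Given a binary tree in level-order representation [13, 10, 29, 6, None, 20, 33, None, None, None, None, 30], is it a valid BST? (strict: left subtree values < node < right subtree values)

Level-order array: [13, 10, 29, 6, None, 20, 33, None, None, None, None, 30]
Validate using subtree bounds (lo, hi): at each node, require lo < value < hi,
then recurse left with hi=value and right with lo=value.
Preorder trace (stopping at first violation):
  at node 13 with bounds (-inf, +inf): OK
  at node 10 with bounds (-inf, 13): OK
  at node 6 with bounds (-inf, 10): OK
  at node 29 with bounds (13, +inf): OK
  at node 20 with bounds (13, 29): OK
  at node 33 with bounds (29, +inf): OK
  at node 30 with bounds (29, 33): OK
No violation found at any node.
Result: Valid BST


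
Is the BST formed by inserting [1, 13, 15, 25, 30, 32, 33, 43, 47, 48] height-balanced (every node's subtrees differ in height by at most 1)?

Tree (level-order array): [1, None, 13, None, 15, None, 25, None, 30, None, 32, None, 33, None, 43, None, 47, None, 48]
Definition: a tree is height-balanced if, at every node, |h(left) - h(right)| <= 1 (empty subtree has height -1).
Bottom-up per-node check:
  node 48: h_left=-1, h_right=-1, diff=0 [OK], height=0
  node 47: h_left=-1, h_right=0, diff=1 [OK], height=1
  node 43: h_left=-1, h_right=1, diff=2 [FAIL (|-1-1|=2 > 1)], height=2
  node 33: h_left=-1, h_right=2, diff=3 [FAIL (|-1-2|=3 > 1)], height=3
  node 32: h_left=-1, h_right=3, diff=4 [FAIL (|-1-3|=4 > 1)], height=4
  node 30: h_left=-1, h_right=4, diff=5 [FAIL (|-1-4|=5 > 1)], height=5
  node 25: h_left=-1, h_right=5, diff=6 [FAIL (|-1-5|=6 > 1)], height=6
  node 15: h_left=-1, h_right=6, diff=7 [FAIL (|-1-6|=7 > 1)], height=7
  node 13: h_left=-1, h_right=7, diff=8 [FAIL (|-1-7|=8 > 1)], height=8
  node 1: h_left=-1, h_right=8, diff=9 [FAIL (|-1-8|=9 > 1)], height=9
Node 43 violates the condition: |-1 - 1| = 2 > 1.
Result: Not balanced


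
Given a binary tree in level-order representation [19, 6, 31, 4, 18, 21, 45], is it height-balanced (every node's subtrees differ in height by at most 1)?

Tree (level-order array): [19, 6, 31, 4, 18, 21, 45]
Definition: a tree is height-balanced if, at every node, |h(left) - h(right)| <= 1 (empty subtree has height -1).
Bottom-up per-node check:
  node 4: h_left=-1, h_right=-1, diff=0 [OK], height=0
  node 18: h_left=-1, h_right=-1, diff=0 [OK], height=0
  node 6: h_left=0, h_right=0, diff=0 [OK], height=1
  node 21: h_left=-1, h_right=-1, diff=0 [OK], height=0
  node 45: h_left=-1, h_right=-1, diff=0 [OK], height=0
  node 31: h_left=0, h_right=0, diff=0 [OK], height=1
  node 19: h_left=1, h_right=1, diff=0 [OK], height=2
All nodes satisfy the balance condition.
Result: Balanced


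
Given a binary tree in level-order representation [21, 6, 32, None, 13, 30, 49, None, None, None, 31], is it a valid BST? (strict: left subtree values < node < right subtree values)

Level-order array: [21, 6, 32, None, 13, 30, 49, None, None, None, 31]
Validate using subtree bounds (lo, hi): at each node, require lo < value < hi,
then recurse left with hi=value and right with lo=value.
Preorder trace (stopping at first violation):
  at node 21 with bounds (-inf, +inf): OK
  at node 6 with bounds (-inf, 21): OK
  at node 13 with bounds (6, 21): OK
  at node 32 with bounds (21, +inf): OK
  at node 30 with bounds (21, 32): OK
  at node 31 with bounds (30, 32): OK
  at node 49 with bounds (32, +inf): OK
No violation found at any node.
Result: Valid BST


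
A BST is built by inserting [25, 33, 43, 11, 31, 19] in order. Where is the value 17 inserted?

Starting tree (level order): [25, 11, 33, None, 19, 31, 43]
Insertion path: 25 -> 11 -> 19
Result: insert 17 as left child of 19
Final tree (level order): [25, 11, 33, None, 19, 31, 43, 17]


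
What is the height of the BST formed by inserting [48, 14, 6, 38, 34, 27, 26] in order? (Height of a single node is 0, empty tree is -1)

Insertion order: [48, 14, 6, 38, 34, 27, 26]
Tree (level-order array): [48, 14, None, 6, 38, None, None, 34, None, 27, None, 26]
Compute height bottom-up (empty subtree = -1):
  height(6) = 1 + max(-1, -1) = 0
  height(26) = 1 + max(-1, -1) = 0
  height(27) = 1 + max(0, -1) = 1
  height(34) = 1 + max(1, -1) = 2
  height(38) = 1 + max(2, -1) = 3
  height(14) = 1 + max(0, 3) = 4
  height(48) = 1 + max(4, -1) = 5
Height = 5


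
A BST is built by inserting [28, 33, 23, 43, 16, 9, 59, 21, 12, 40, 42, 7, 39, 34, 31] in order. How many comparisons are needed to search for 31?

Search path for 31: 28 -> 33 -> 31
Found: True
Comparisons: 3


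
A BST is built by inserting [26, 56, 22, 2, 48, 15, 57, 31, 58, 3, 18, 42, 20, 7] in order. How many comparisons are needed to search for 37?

Search path for 37: 26 -> 56 -> 48 -> 31 -> 42
Found: False
Comparisons: 5


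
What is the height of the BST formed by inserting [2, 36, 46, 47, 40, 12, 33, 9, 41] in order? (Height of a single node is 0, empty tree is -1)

Insertion order: [2, 36, 46, 47, 40, 12, 33, 9, 41]
Tree (level-order array): [2, None, 36, 12, 46, 9, 33, 40, 47, None, None, None, None, None, 41]
Compute height bottom-up (empty subtree = -1):
  height(9) = 1 + max(-1, -1) = 0
  height(33) = 1 + max(-1, -1) = 0
  height(12) = 1 + max(0, 0) = 1
  height(41) = 1 + max(-1, -1) = 0
  height(40) = 1 + max(-1, 0) = 1
  height(47) = 1 + max(-1, -1) = 0
  height(46) = 1 + max(1, 0) = 2
  height(36) = 1 + max(1, 2) = 3
  height(2) = 1 + max(-1, 3) = 4
Height = 4


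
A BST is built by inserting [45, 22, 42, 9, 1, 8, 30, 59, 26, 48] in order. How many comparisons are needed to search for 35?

Search path for 35: 45 -> 22 -> 42 -> 30
Found: False
Comparisons: 4


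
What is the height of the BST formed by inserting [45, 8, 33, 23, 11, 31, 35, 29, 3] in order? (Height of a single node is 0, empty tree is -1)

Insertion order: [45, 8, 33, 23, 11, 31, 35, 29, 3]
Tree (level-order array): [45, 8, None, 3, 33, None, None, 23, 35, 11, 31, None, None, None, None, 29]
Compute height bottom-up (empty subtree = -1):
  height(3) = 1 + max(-1, -1) = 0
  height(11) = 1 + max(-1, -1) = 0
  height(29) = 1 + max(-1, -1) = 0
  height(31) = 1 + max(0, -1) = 1
  height(23) = 1 + max(0, 1) = 2
  height(35) = 1 + max(-1, -1) = 0
  height(33) = 1 + max(2, 0) = 3
  height(8) = 1 + max(0, 3) = 4
  height(45) = 1 + max(4, -1) = 5
Height = 5


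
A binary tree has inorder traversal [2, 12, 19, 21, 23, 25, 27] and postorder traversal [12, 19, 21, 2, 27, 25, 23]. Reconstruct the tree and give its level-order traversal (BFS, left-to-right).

Inorder:   [2, 12, 19, 21, 23, 25, 27]
Postorder: [12, 19, 21, 2, 27, 25, 23]
Algorithm: postorder visits root last, so walk postorder right-to-left;
each value is the root of the current inorder slice — split it at that
value, recurse on the right subtree first, then the left.
Recursive splits:
  root=23; inorder splits into left=[2, 12, 19, 21], right=[25, 27]
  root=25; inorder splits into left=[], right=[27]
  root=27; inorder splits into left=[], right=[]
  root=2; inorder splits into left=[], right=[12, 19, 21]
  root=21; inorder splits into left=[12, 19], right=[]
  root=19; inorder splits into left=[12], right=[]
  root=12; inorder splits into left=[], right=[]
Reconstructed level-order: [23, 2, 25, 21, 27, 19, 12]


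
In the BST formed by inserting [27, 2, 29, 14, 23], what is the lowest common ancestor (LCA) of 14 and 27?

Tree insertion order: [27, 2, 29, 14, 23]
Tree (level-order array): [27, 2, 29, None, 14, None, None, None, 23]
In a BST, the LCA of p=14, q=27 is the first node v on the
root-to-leaf path with p <= v <= q (go left if both < v, right if both > v).
Walk from root:
  at 27: 14 <= 27 <= 27, this is the LCA
LCA = 27


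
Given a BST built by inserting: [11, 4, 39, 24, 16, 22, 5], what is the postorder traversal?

Tree insertion order: [11, 4, 39, 24, 16, 22, 5]
Tree (level-order array): [11, 4, 39, None, 5, 24, None, None, None, 16, None, None, 22]
Postorder traversal: [5, 4, 22, 16, 24, 39, 11]


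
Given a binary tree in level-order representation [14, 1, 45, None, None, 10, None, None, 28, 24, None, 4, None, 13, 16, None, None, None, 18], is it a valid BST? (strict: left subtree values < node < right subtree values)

Level-order array: [14, 1, 45, None, None, 10, None, None, 28, 24, None, 4, None, 13, 16, None, None, None, 18]
Validate using subtree bounds (lo, hi): at each node, require lo < value < hi,
then recurse left with hi=value and right with lo=value.
Preorder trace (stopping at first violation):
  at node 14 with bounds (-inf, +inf): OK
  at node 1 with bounds (-inf, 14): OK
  at node 45 with bounds (14, +inf): OK
  at node 10 with bounds (14, 45): VIOLATION
Node 10 violates its bound: not (14 < 10 < 45).
Result: Not a valid BST


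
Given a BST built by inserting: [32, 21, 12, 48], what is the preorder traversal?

Tree insertion order: [32, 21, 12, 48]
Tree (level-order array): [32, 21, 48, 12]
Preorder traversal: [32, 21, 12, 48]


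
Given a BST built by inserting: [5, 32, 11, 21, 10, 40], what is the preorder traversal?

Tree insertion order: [5, 32, 11, 21, 10, 40]
Tree (level-order array): [5, None, 32, 11, 40, 10, 21]
Preorder traversal: [5, 32, 11, 10, 21, 40]


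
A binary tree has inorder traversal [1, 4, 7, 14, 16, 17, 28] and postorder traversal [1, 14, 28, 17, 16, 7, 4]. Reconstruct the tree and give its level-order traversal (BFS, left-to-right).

Inorder:   [1, 4, 7, 14, 16, 17, 28]
Postorder: [1, 14, 28, 17, 16, 7, 4]
Algorithm: postorder visits root last, so walk postorder right-to-left;
each value is the root of the current inorder slice — split it at that
value, recurse on the right subtree first, then the left.
Recursive splits:
  root=4; inorder splits into left=[1], right=[7, 14, 16, 17, 28]
  root=7; inorder splits into left=[], right=[14, 16, 17, 28]
  root=16; inorder splits into left=[14], right=[17, 28]
  root=17; inorder splits into left=[], right=[28]
  root=28; inorder splits into left=[], right=[]
  root=14; inorder splits into left=[], right=[]
  root=1; inorder splits into left=[], right=[]
Reconstructed level-order: [4, 1, 7, 16, 14, 17, 28]


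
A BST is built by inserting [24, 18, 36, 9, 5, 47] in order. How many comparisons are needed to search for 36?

Search path for 36: 24 -> 36
Found: True
Comparisons: 2


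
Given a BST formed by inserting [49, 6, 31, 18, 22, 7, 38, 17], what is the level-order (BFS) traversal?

Tree insertion order: [49, 6, 31, 18, 22, 7, 38, 17]
Tree (level-order array): [49, 6, None, None, 31, 18, 38, 7, 22, None, None, None, 17]
BFS from the root, enqueuing left then right child of each popped node:
  queue [49] -> pop 49, enqueue [6], visited so far: [49]
  queue [6] -> pop 6, enqueue [31], visited so far: [49, 6]
  queue [31] -> pop 31, enqueue [18, 38], visited so far: [49, 6, 31]
  queue [18, 38] -> pop 18, enqueue [7, 22], visited so far: [49, 6, 31, 18]
  queue [38, 7, 22] -> pop 38, enqueue [none], visited so far: [49, 6, 31, 18, 38]
  queue [7, 22] -> pop 7, enqueue [17], visited so far: [49, 6, 31, 18, 38, 7]
  queue [22, 17] -> pop 22, enqueue [none], visited so far: [49, 6, 31, 18, 38, 7, 22]
  queue [17] -> pop 17, enqueue [none], visited so far: [49, 6, 31, 18, 38, 7, 22, 17]
Result: [49, 6, 31, 18, 38, 7, 22, 17]


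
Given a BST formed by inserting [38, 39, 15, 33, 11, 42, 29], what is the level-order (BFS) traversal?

Tree insertion order: [38, 39, 15, 33, 11, 42, 29]
Tree (level-order array): [38, 15, 39, 11, 33, None, 42, None, None, 29]
BFS from the root, enqueuing left then right child of each popped node:
  queue [38] -> pop 38, enqueue [15, 39], visited so far: [38]
  queue [15, 39] -> pop 15, enqueue [11, 33], visited so far: [38, 15]
  queue [39, 11, 33] -> pop 39, enqueue [42], visited so far: [38, 15, 39]
  queue [11, 33, 42] -> pop 11, enqueue [none], visited so far: [38, 15, 39, 11]
  queue [33, 42] -> pop 33, enqueue [29], visited so far: [38, 15, 39, 11, 33]
  queue [42, 29] -> pop 42, enqueue [none], visited so far: [38, 15, 39, 11, 33, 42]
  queue [29] -> pop 29, enqueue [none], visited so far: [38, 15, 39, 11, 33, 42, 29]
Result: [38, 15, 39, 11, 33, 42, 29]


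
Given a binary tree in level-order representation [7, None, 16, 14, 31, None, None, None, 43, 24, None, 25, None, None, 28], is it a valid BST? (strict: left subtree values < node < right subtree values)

Level-order array: [7, None, 16, 14, 31, None, None, None, 43, 24, None, 25, None, None, 28]
Validate using subtree bounds (lo, hi): at each node, require lo < value < hi,
then recurse left with hi=value and right with lo=value.
Preorder trace (stopping at first violation):
  at node 7 with bounds (-inf, +inf): OK
  at node 16 with bounds (7, +inf): OK
  at node 14 with bounds (7, 16): OK
  at node 31 with bounds (16, +inf): OK
  at node 43 with bounds (31, +inf): OK
  at node 24 with bounds (31, 43): VIOLATION
Node 24 violates its bound: not (31 < 24 < 43).
Result: Not a valid BST


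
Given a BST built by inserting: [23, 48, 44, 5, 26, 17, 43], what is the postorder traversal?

Tree insertion order: [23, 48, 44, 5, 26, 17, 43]
Tree (level-order array): [23, 5, 48, None, 17, 44, None, None, None, 26, None, None, 43]
Postorder traversal: [17, 5, 43, 26, 44, 48, 23]


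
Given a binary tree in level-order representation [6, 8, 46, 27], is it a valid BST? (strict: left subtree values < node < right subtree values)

Level-order array: [6, 8, 46, 27]
Validate using subtree bounds (lo, hi): at each node, require lo < value < hi,
then recurse left with hi=value and right with lo=value.
Preorder trace (stopping at first violation):
  at node 6 with bounds (-inf, +inf): OK
  at node 8 with bounds (-inf, 6): VIOLATION
Node 8 violates its bound: not (-inf < 8 < 6).
Result: Not a valid BST


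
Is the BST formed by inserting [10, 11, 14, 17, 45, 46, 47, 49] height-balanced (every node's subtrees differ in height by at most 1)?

Tree (level-order array): [10, None, 11, None, 14, None, 17, None, 45, None, 46, None, 47, None, 49]
Definition: a tree is height-balanced if, at every node, |h(left) - h(right)| <= 1 (empty subtree has height -1).
Bottom-up per-node check:
  node 49: h_left=-1, h_right=-1, diff=0 [OK], height=0
  node 47: h_left=-1, h_right=0, diff=1 [OK], height=1
  node 46: h_left=-1, h_right=1, diff=2 [FAIL (|-1-1|=2 > 1)], height=2
  node 45: h_left=-1, h_right=2, diff=3 [FAIL (|-1-2|=3 > 1)], height=3
  node 17: h_left=-1, h_right=3, diff=4 [FAIL (|-1-3|=4 > 1)], height=4
  node 14: h_left=-1, h_right=4, diff=5 [FAIL (|-1-4|=5 > 1)], height=5
  node 11: h_left=-1, h_right=5, diff=6 [FAIL (|-1-5|=6 > 1)], height=6
  node 10: h_left=-1, h_right=6, diff=7 [FAIL (|-1-6|=7 > 1)], height=7
Node 46 violates the condition: |-1 - 1| = 2 > 1.
Result: Not balanced


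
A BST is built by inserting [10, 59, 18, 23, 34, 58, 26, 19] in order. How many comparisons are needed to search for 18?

Search path for 18: 10 -> 59 -> 18
Found: True
Comparisons: 3


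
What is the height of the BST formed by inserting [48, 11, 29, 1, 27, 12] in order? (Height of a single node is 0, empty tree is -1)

Insertion order: [48, 11, 29, 1, 27, 12]
Tree (level-order array): [48, 11, None, 1, 29, None, None, 27, None, 12]
Compute height bottom-up (empty subtree = -1):
  height(1) = 1 + max(-1, -1) = 0
  height(12) = 1 + max(-1, -1) = 0
  height(27) = 1 + max(0, -1) = 1
  height(29) = 1 + max(1, -1) = 2
  height(11) = 1 + max(0, 2) = 3
  height(48) = 1 + max(3, -1) = 4
Height = 4


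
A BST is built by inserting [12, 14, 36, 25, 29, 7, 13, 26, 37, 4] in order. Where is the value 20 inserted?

Starting tree (level order): [12, 7, 14, 4, None, 13, 36, None, None, None, None, 25, 37, None, 29, None, None, 26]
Insertion path: 12 -> 14 -> 36 -> 25
Result: insert 20 as left child of 25
Final tree (level order): [12, 7, 14, 4, None, 13, 36, None, None, None, None, 25, 37, 20, 29, None, None, None, None, 26]


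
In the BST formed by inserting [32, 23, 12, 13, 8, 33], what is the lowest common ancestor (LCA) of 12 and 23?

Tree insertion order: [32, 23, 12, 13, 8, 33]
Tree (level-order array): [32, 23, 33, 12, None, None, None, 8, 13]
In a BST, the LCA of p=12, q=23 is the first node v on the
root-to-leaf path with p <= v <= q (go left if both < v, right if both > v).
Walk from root:
  at 32: both 12 and 23 < 32, go left
  at 23: 12 <= 23 <= 23, this is the LCA
LCA = 23


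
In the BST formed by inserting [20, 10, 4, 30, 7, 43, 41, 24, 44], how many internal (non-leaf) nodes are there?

Tree built from: [20, 10, 4, 30, 7, 43, 41, 24, 44]
Tree (level-order array): [20, 10, 30, 4, None, 24, 43, None, 7, None, None, 41, 44]
Rule: An internal node has at least one child.
Per-node child counts:
  node 20: 2 child(ren)
  node 10: 1 child(ren)
  node 4: 1 child(ren)
  node 7: 0 child(ren)
  node 30: 2 child(ren)
  node 24: 0 child(ren)
  node 43: 2 child(ren)
  node 41: 0 child(ren)
  node 44: 0 child(ren)
Matching nodes: [20, 10, 4, 30, 43]
Count of internal (non-leaf) nodes: 5


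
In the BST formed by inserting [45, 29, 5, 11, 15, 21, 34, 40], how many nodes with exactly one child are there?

Tree built from: [45, 29, 5, 11, 15, 21, 34, 40]
Tree (level-order array): [45, 29, None, 5, 34, None, 11, None, 40, None, 15, None, None, None, 21]
Rule: These are nodes with exactly 1 non-null child.
Per-node child counts:
  node 45: 1 child(ren)
  node 29: 2 child(ren)
  node 5: 1 child(ren)
  node 11: 1 child(ren)
  node 15: 1 child(ren)
  node 21: 0 child(ren)
  node 34: 1 child(ren)
  node 40: 0 child(ren)
Matching nodes: [45, 5, 11, 15, 34]
Count of nodes with exactly one child: 5


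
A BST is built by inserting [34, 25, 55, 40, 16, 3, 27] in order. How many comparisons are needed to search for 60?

Search path for 60: 34 -> 55
Found: False
Comparisons: 2


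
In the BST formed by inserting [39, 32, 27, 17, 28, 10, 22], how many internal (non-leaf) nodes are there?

Tree built from: [39, 32, 27, 17, 28, 10, 22]
Tree (level-order array): [39, 32, None, 27, None, 17, 28, 10, 22]
Rule: An internal node has at least one child.
Per-node child counts:
  node 39: 1 child(ren)
  node 32: 1 child(ren)
  node 27: 2 child(ren)
  node 17: 2 child(ren)
  node 10: 0 child(ren)
  node 22: 0 child(ren)
  node 28: 0 child(ren)
Matching nodes: [39, 32, 27, 17]
Count of internal (non-leaf) nodes: 4


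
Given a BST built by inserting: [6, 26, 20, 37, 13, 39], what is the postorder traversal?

Tree insertion order: [6, 26, 20, 37, 13, 39]
Tree (level-order array): [6, None, 26, 20, 37, 13, None, None, 39]
Postorder traversal: [13, 20, 39, 37, 26, 6]


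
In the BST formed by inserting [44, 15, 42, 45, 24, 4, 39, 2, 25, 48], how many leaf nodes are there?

Tree built from: [44, 15, 42, 45, 24, 4, 39, 2, 25, 48]
Tree (level-order array): [44, 15, 45, 4, 42, None, 48, 2, None, 24, None, None, None, None, None, None, 39, 25]
Rule: A leaf has 0 children.
Per-node child counts:
  node 44: 2 child(ren)
  node 15: 2 child(ren)
  node 4: 1 child(ren)
  node 2: 0 child(ren)
  node 42: 1 child(ren)
  node 24: 1 child(ren)
  node 39: 1 child(ren)
  node 25: 0 child(ren)
  node 45: 1 child(ren)
  node 48: 0 child(ren)
Matching nodes: [2, 25, 48]
Count of leaf nodes: 3


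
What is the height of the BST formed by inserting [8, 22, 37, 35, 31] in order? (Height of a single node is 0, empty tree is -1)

Insertion order: [8, 22, 37, 35, 31]
Tree (level-order array): [8, None, 22, None, 37, 35, None, 31]
Compute height bottom-up (empty subtree = -1):
  height(31) = 1 + max(-1, -1) = 0
  height(35) = 1 + max(0, -1) = 1
  height(37) = 1 + max(1, -1) = 2
  height(22) = 1 + max(-1, 2) = 3
  height(8) = 1 + max(-1, 3) = 4
Height = 4


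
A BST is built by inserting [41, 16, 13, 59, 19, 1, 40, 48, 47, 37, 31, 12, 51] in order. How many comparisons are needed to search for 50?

Search path for 50: 41 -> 59 -> 48 -> 51
Found: False
Comparisons: 4


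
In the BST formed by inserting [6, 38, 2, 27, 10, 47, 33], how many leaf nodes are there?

Tree built from: [6, 38, 2, 27, 10, 47, 33]
Tree (level-order array): [6, 2, 38, None, None, 27, 47, 10, 33]
Rule: A leaf has 0 children.
Per-node child counts:
  node 6: 2 child(ren)
  node 2: 0 child(ren)
  node 38: 2 child(ren)
  node 27: 2 child(ren)
  node 10: 0 child(ren)
  node 33: 0 child(ren)
  node 47: 0 child(ren)
Matching nodes: [2, 10, 33, 47]
Count of leaf nodes: 4


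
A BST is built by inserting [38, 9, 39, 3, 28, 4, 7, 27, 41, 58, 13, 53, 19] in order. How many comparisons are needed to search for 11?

Search path for 11: 38 -> 9 -> 28 -> 27 -> 13
Found: False
Comparisons: 5


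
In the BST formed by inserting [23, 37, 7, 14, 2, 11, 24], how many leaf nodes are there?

Tree built from: [23, 37, 7, 14, 2, 11, 24]
Tree (level-order array): [23, 7, 37, 2, 14, 24, None, None, None, 11]
Rule: A leaf has 0 children.
Per-node child counts:
  node 23: 2 child(ren)
  node 7: 2 child(ren)
  node 2: 0 child(ren)
  node 14: 1 child(ren)
  node 11: 0 child(ren)
  node 37: 1 child(ren)
  node 24: 0 child(ren)
Matching nodes: [2, 11, 24]
Count of leaf nodes: 3


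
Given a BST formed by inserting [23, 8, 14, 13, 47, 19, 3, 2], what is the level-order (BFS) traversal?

Tree insertion order: [23, 8, 14, 13, 47, 19, 3, 2]
Tree (level-order array): [23, 8, 47, 3, 14, None, None, 2, None, 13, 19]
BFS from the root, enqueuing left then right child of each popped node:
  queue [23] -> pop 23, enqueue [8, 47], visited so far: [23]
  queue [8, 47] -> pop 8, enqueue [3, 14], visited so far: [23, 8]
  queue [47, 3, 14] -> pop 47, enqueue [none], visited so far: [23, 8, 47]
  queue [3, 14] -> pop 3, enqueue [2], visited so far: [23, 8, 47, 3]
  queue [14, 2] -> pop 14, enqueue [13, 19], visited so far: [23, 8, 47, 3, 14]
  queue [2, 13, 19] -> pop 2, enqueue [none], visited so far: [23, 8, 47, 3, 14, 2]
  queue [13, 19] -> pop 13, enqueue [none], visited so far: [23, 8, 47, 3, 14, 2, 13]
  queue [19] -> pop 19, enqueue [none], visited so far: [23, 8, 47, 3, 14, 2, 13, 19]
Result: [23, 8, 47, 3, 14, 2, 13, 19]


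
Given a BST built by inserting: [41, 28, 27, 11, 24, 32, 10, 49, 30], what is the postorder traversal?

Tree insertion order: [41, 28, 27, 11, 24, 32, 10, 49, 30]
Tree (level-order array): [41, 28, 49, 27, 32, None, None, 11, None, 30, None, 10, 24]
Postorder traversal: [10, 24, 11, 27, 30, 32, 28, 49, 41]


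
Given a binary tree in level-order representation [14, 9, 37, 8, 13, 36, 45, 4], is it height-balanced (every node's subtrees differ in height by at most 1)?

Tree (level-order array): [14, 9, 37, 8, 13, 36, 45, 4]
Definition: a tree is height-balanced if, at every node, |h(left) - h(right)| <= 1 (empty subtree has height -1).
Bottom-up per-node check:
  node 4: h_left=-1, h_right=-1, diff=0 [OK], height=0
  node 8: h_left=0, h_right=-1, diff=1 [OK], height=1
  node 13: h_left=-1, h_right=-1, diff=0 [OK], height=0
  node 9: h_left=1, h_right=0, diff=1 [OK], height=2
  node 36: h_left=-1, h_right=-1, diff=0 [OK], height=0
  node 45: h_left=-1, h_right=-1, diff=0 [OK], height=0
  node 37: h_left=0, h_right=0, diff=0 [OK], height=1
  node 14: h_left=2, h_right=1, diff=1 [OK], height=3
All nodes satisfy the balance condition.
Result: Balanced


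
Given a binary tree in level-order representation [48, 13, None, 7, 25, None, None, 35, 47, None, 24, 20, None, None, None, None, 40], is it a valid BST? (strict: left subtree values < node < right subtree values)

Level-order array: [48, 13, None, 7, 25, None, None, 35, 47, None, 24, 20, None, None, None, None, 40]
Validate using subtree bounds (lo, hi): at each node, require lo < value < hi,
then recurse left with hi=value and right with lo=value.
Preorder trace (stopping at first violation):
  at node 48 with bounds (-inf, +inf): OK
  at node 13 with bounds (-inf, 48): OK
  at node 7 with bounds (-inf, 13): OK
  at node 25 with bounds (13, 48): OK
  at node 35 with bounds (13, 25): VIOLATION
Node 35 violates its bound: not (13 < 35 < 25).
Result: Not a valid BST


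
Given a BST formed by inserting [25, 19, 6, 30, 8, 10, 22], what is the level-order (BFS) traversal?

Tree insertion order: [25, 19, 6, 30, 8, 10, 22]
Tree (level-order array): [25, 19, 30, 6, 22, None, None, None, 8, None, None, None, 10]
BFS from the root, enqueuing left then right child of each popped node:
  queue [25] -> pop 25, enqueue [19, 30], visited so far: [25]
  queue [19, 30] -> pop 19, enqueue [6, 22], visited so far: [25, 19]
  queue [30, 6, 22] -> pop 30, enqueue [none], visited so far: [25, 19, 30]
  queue [6, 22] -> pop 6, enqueue [8], visited so far: [25, 19, 30, 6]
  queue [22, 8] -> pop 22, enqueue [none], visited so far: [25, 19, 30, 6, 22]
  queue [8] -> pop 8, enqueue [10], visited so far: [25, 19, 30, 6, 22, 8]
  queue [10] -> pop 10, enqueue [none], visited so far: [25, 19, 30, 6, 22, 8, 10]
Result: [25, 19, 30, 6, 22, 8, 10]


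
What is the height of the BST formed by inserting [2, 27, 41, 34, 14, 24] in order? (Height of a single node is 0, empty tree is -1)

Insertion order: [2, 27, 41, 34, 14, 24]
Tree (level-order array): [2, None, 27, 14, 41, None, 24, 34]
Compute height bottom-up (empty subtree = -1):
  height(24) = 1 + max(-1, -1) = 0
  height(14) = 1 + max(-1, 0) = 1
  height(34) = 1 + max(-1, -1) = 0
  height(41) = 1 + max(0, -1) = 1
  height(27) = 1 + max(1, 1) = 2
  height(2) = 1 + max(-1, 2) = 3
Height = 3


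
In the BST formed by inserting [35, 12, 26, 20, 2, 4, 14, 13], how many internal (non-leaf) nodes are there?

Tree built from: [35, 12, 26, 20, 2, 4, 14, 13]
Tree (level-order array): [35, 12, None, 2, 26, None, 4, 20, None, None, None, 14, None, 13]
Rule: An internal node has at least one child.
Per-node child counts:
  node 35: 1 child(ren)
  node 12: 2 child(ren)
  node 2: 1 child(ren)
  node 4: 0 child(ren)
  node 26: 1 child(ren)
  node 20: 1 child(ren)
  node 14: 1 child(ren)
  node 13: 0 child(ren)
Matching nodes: [35, 12, 2, 26, 20, 14]
Count of internal (non-leaf) nodes: 6


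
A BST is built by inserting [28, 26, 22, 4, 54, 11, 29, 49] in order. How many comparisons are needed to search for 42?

Search path for 42: 28 -> 54 -> 29 -> 49
Found: False
Comparisons: 4


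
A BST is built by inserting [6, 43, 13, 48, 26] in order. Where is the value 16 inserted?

Starting tree (level order): [6, None, 43, 13, 48, None, 26]
Insertion path: 6 -> 43 -> 13 -> 26
Result: insert 16 as left child of 26
Final tree (level order): [6, None, 43, 13, 48, None, 26, None, None, 16]


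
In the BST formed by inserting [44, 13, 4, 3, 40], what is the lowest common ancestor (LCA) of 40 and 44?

Tree insertion order: [44, 13, 4, 3, 40]
Tree (level-order array): [44, 13, None, 4, 40, 3]
In a BST, the LCA of p=40, q=44 is the first node v on the
root-to-leaf path with p <= v <= q (go left if both < v, right if both > v).
Walk from root:
  at 44: 40 <= 44 <= 44, this is the LCA
LCA = 44


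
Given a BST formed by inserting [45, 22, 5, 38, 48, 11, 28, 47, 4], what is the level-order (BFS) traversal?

Tree insertion order: [45, 22, 5, 38, 48, 11, 28, 47, 4]
Tree (level-order array): [45, 22, 48, 5, 38, 47, None, 4, 11, 28]
BFS from the root, enqueuing left then right child of each popped node:
  queue [45] -> pop 45, enqueue [22, 48], visited so far: [45]
  queue [22, 48] -> pop 22, enqueue [5, 38], visited so far: [45, 22]
  queue [48, 5, 38] -> pop 48, enqueue [47], visited so far: [45, 22, 48]
  queue [5, 38, 47] -> pop 5, enqueue [4, 11], visited so far: [45, 22, 48, 5]
  queue [38, 47, 4, 11] -> pop 38, enqueue [28], visited so far: [45, 22, 48, 5, 38]
  queue [47, 4, 11, 28] -> pop 47, enqueue [none], visited so far: [45, 22, 48, 5, 38, 47]
  queue [4, 11, 28] -> pop 4, enqueue [none], visited so far: [45, 22, 48, 5, 38, 47, 4]
  queue [11, 28] -> pop 11, enqueue [none], visited so far: [45, 22, 48, 5, 38, 47, 4, 11]
  queue [28] -> pop 28, enqueue [none], visited so far: [45, 22, 48, 5, 38, 47, 4, 11, 28]
Result: [45, 22, 48, 5, 38, 47, 4, 11, 28]
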